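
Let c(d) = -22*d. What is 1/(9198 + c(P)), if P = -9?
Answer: 1/9396 ≈ 0.00010643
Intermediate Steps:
1/(9198 + c(P)) = 1/(9198 - 22*(-9)) = 1/(9198 + 198) = 1/9396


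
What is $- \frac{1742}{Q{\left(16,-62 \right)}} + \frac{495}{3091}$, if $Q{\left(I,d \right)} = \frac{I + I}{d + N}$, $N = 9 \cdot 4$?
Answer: $\frac{3182123}{2248} \approx 1415.5$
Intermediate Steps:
$N = 36$
$Q{\left(I,d \right)} = \frac{2 I}{36 + d}$ ($Q{\left(I,d \right)} = \frac{I + I}{d + 36} = \frac{2 I}{36 + d}$)
$- \frac{1742}{Q{\left(16,-62 \right)}} + \frac{495}{3091} = - \frac{1742}{2 \cdot 16 \frac{1}{36 - 62}} + \frac{495}{3091} = - \frac{1742}{2 \cdot 16 \frac{1}{-26}} + 495 \cdot \frac{1}{3091} = - \frac{1742}{2 \cdot 16 \left(- \frac{1}{26}\right)} + \frac{45}{281} = - \frac{1742}{- \frac{16}{13}} + \frac{45}{281} = \left(-1742\right) \left(- \frac{13}{16}\right) + \frac{45}{281} = \frac{11323}{8} + \frac{45}{281} = \frac{3182123}{2248}$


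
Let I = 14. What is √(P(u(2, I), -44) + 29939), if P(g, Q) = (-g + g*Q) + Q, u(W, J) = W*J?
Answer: √28635 ≈ 169.22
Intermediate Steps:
u(W, J) = J*W
P(g, Q) = Q - g + Q*g (P(g, Q) = (-g + Q*g) + Q = Q - g + Q*g)
√(P(u(2, I), -44) + 29939) = √((-44 - 14*2 - 616*2) + 29939) = √((-44 - 1*28 - 44*28) + 29939) = √((-44 - 28 - 1232) + 29939) = √(-1304 + 29939) = √28635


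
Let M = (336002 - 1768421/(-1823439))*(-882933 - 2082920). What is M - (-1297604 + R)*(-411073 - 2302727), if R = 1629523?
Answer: -174637379172711247/1823439 ≈ -9.5774e+10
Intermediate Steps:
M = -1817121542545697047/1823439 (M = (336002 - 1768421*(-1/1823439))*(-2965853) = (336002 + 1768421/1823439)*(-2965853) = (612680919299/1823439)*(-2965853) = -1817121542545697047/1823439 ≈ -9.9654e+11)
M - (-1297604 + R)*(-411073 - 2302727) = -1817121542545697047/1823439 - (-1297604 + 1629523)*(-411073 - 2302727) = -1817121542545697047/1823439 - 331919*(-2713800) = -1817121542545697047/1823439 - 1*(-900761782200) = -1817121542545697047/1823439 + 900761782200 = -174637379172711247/1823439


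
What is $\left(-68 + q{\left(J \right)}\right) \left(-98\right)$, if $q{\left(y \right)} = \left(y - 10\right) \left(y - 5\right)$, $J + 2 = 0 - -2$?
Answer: $1764$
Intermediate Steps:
$J = 0$ ($J = -2 + \left(0 - -2\right) = -2 + \left(0 + 2\right) = -2 + 2 = 0$)
$q{\left(y \right)} = \left(-10 + y\right) \left(-5 + y\right)$
$\left(-68 + q{\left(J \right)}\right) \left(-98\right) = \left(-68 + \left(50 + 0^{2} - 0\right)\right) \left(-98\right) = \left(-68 + \left(50 + 0 + 0\right)\right) \left(-98\right) = \left(-68 + 50\right) \left(-98\right) = \left(-18\right) \left(-98\right) = 1764$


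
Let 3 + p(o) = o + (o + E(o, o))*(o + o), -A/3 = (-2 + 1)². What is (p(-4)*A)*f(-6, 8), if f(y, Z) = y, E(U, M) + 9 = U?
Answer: 2322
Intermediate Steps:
E(U, M) = -9 + U
A = -3 (A = -3*(-2 + 1)² = -3*(-1)² = -3*1 = -3)
p(o) = -3 + o + 2*o*(-9 + 2*o) (p(o) = -3 + (o + (o + (-9 + o))*(o + o)) = -3 + (o + (-9 + 2*o)*(2*o)) = -3 + (o + 2*o*(-9 + 2*o)) = -3 + o + 2*o*(-9 + 2*o))
(p(-4)*A)*f(-6, 8) = ((-3 - 17*(-4) + 4*(-4)²)*(-3))*(-6) = ((-3 + 68 + 4*16)*(-3))*(-6) = ((-3 + 68 + 64)*(-3))*(-6) = (129*(-3))*(-6) = -387*(-6) = 2322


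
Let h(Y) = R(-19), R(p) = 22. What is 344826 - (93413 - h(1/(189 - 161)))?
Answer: 251435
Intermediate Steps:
h(Y) = 22
344826 - (93413 - h(1/(189 - 161))) = 344826 - (93413 - 1*22) = 344826 - (93413 - 22) = 344826 - 1*93391 = 344826 - 93391 = 251435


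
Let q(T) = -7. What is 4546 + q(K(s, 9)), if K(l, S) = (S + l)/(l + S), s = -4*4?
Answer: 4539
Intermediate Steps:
s = -16
K(l, S) = 1 (K(l, S) = (S + l)/(S + l) = 1)
4546 + q(K(s, 9)) = 4546 - 7 = 4539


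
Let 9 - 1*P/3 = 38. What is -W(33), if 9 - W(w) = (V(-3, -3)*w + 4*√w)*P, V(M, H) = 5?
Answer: -14364 - 348*√33 ≈ -16363.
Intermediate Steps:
P = -87 (P = 27 - 3*38 = 27 - 114 = -87)
W(w) = 9 + 348*√w + 435*w (W(w) = 9 - (5*w + 4*√w)*(-87) = 9 - (4*√w + 5*w)*(-87) = 9 - (-435*w - 348*√w) = 9 + (348*√w + 435*w) = 9 + 348*√w + 435*w)
-W(33) = -(9 + 348*√33 + 435*33) = -(9 + 348*√33 + 14355) = -(14364 + 348*√33) = -14364 - 348*√33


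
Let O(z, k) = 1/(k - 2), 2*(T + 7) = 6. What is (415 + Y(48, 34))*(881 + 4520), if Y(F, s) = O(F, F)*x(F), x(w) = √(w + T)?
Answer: 2241415 + 5401*√11/23 ≈ 2.2422e+6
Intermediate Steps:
T = -4 (T = -7 + (½)*6 = -7 + 3 = -4)
O(z, k) = 1/(-2 + k)
x(w) = √(-4 + w) (x(w) = √(w - 4) = √(-4 + w))
Y(F, s) = √(-4 + F)/(-2 + F)
(415 + Y(48, 34))*(881 + 4520) = (415 + √(-4 + 48)/(-2 + 48))*(881 + 4520) = (415 + √44/46)*5401 = (415 + (2*√11)*(1/46))*5401 = (415 + √11/23)*5401 = 2241415 + 5401*√11/23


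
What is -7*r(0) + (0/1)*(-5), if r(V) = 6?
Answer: -42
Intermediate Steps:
-7*r(0) + (0/1)*(-5) = -7*6 + (0/1)*(-5) = -42 + (0*1)*(-5) = -42 + 0*(-5) = -42 + 0 = -42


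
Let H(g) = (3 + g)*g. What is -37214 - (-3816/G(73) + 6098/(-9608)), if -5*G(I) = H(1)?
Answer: -201688087/4804 ≈ -41983.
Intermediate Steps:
H(g) = g*(3 + g)
G(I) = -⅘ (G(I) = -(3 + 1)/5 = -4/5 = -⅕*4 = -⅘)
-37214 - (-3816/G(73) + 6098/(-9608)) = -37214 - (-3816/(-⅘) + 6098/(-9608)) = -37214 - (-3816*(-5/4) + 6098*(-1/9608)) = -37214 - (4770 - 3049/4804) = -37214 - 1*22912031/4804 = -37214 - 22912031/4804 = -201688087/4804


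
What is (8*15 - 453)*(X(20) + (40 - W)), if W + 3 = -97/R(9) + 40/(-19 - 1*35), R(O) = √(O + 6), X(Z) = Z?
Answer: -63677/3 - 10767*√15/5 ≈ -29566.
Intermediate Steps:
R(O) = √(6 + O)
W = -101/27 - 97*√15/15 (W = -3 + (-97/√(6 + 9) + 40/(-19 - 1*35)) = -3 + (-97*√15/15 + 40/(-19 - 35)) = -3 + (-97*√15/15 + 40/(-54)) = -3 + (-97*√15/15 + 40*(-1/54)) = -3 + (-97*√15/15 - 20/27) = -3 + (-20/27 - 97*√15/15) = -101/27 - 97*√15/15 ≈ -28.786)
(8*15 - 453)*(X(20) + (40 - W)) = (8*15 - 453)*(20 + (40 - (-101/27 - 97*√15/15))) = (120 - 453)*(20 + (40 + (101/27 + 97*√15/15))) = -333*(20 + (1181/27 + 97*√15/15)) = -333*(1721/27 + 97*√15/15) = -63677/3 - 10767*√15/5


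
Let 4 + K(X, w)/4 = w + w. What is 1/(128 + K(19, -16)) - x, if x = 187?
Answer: -2993/16 ≈ -187.06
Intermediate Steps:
K(X, w) = -16 + 8*w (K(X, w) = -16 + 4*(w + w) = -16 + 4*(2*w) = -16 + 8*w)
1/(128 + K(19, -16)) - x = 1/(128 + (-16 + 8*(-16))) - 1*187 = 1/(128 + (-16 - 128)) - 187 = 1/(128 - 144) - 187 = 1/(-16) - 187 = -1/16 - 187 = -2993/16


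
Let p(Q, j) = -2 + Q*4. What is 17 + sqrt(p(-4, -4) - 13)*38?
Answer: 17 + 38*I*sqrt(31) ≈ 17.0 + 211.57*I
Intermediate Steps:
p(Q, j) = -2 + 4*Q
17 + sqrt(p(-4, -4) - 13)*38 = 17 + sqrt((-2 + 4*(-4)) - 13)*38 = 17 + sqrt((-2 - 16) - 13)*38 = 17 + sqrt(-18 - 13)*38 = 17 + sqrt(-31)*38 = 17 + (I*sqrt(31))*38 = 17 + 38*I*sqrt(31)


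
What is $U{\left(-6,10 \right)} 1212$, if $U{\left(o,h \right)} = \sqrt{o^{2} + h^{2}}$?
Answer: $2424 \sqrt{34} \approx 14134.0$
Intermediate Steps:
$U{\left(o,h \right)} = \sqrt{h^{2} + o^{2}}$
$U{\left(-6,10 \right)} 1212 = \sqrt{10^{2} + \left(-6\right)^{2}} \cdot 1212 = \sqrt{100 + 36} \cdot 1212 = \sqrt{136} \cdot 1212 = 2 \sqrt{34} \cdot 1212 = 2424 \sqrt{34}$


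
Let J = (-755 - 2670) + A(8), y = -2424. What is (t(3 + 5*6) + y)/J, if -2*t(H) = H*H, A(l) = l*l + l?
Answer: 5937/6706 ≈ 0.88533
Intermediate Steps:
A(l) = l + l**2 (A(l) = l**2 + l = l + l**2)
t(H) = -H**2/2 (t(H) = -H*H/2 = -H**2/2)
J = -3353 (J = (-755 - 2670) + 8*(1 + 8) = -3425 + 8*9 = -3425 + 72 = -3353)
(t(3 + 5*6) + y)/J = (-(3 + 5*6)**2/2 - 2424)/(-3353) = (-(3 + 30)**2/2 - 2424)*(-1/3353) = (-1/2*33**2 - 2424)*(-1/3353) = (-1/2*1089 - 2424)*(-1/3353) = (-1089/2 - 2424)*(-1/3353) = -5937/2*(-1/3353) = 5937/6706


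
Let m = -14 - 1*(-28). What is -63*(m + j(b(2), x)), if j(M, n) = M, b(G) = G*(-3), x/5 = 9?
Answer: -504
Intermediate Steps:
x = 45 (x = 5*9 = 45)
b(G) = -3*G
m = 14 (m = -14 + 28 = 14)
-63*(m + j(b(2), x)) = -63*(14 - 3*2) = -63*(14 - 6) = -63*8 = -504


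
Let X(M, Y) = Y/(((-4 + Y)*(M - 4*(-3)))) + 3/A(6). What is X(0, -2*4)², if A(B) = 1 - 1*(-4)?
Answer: 3481/8100 ≈ 0.42975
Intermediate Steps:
A(B) = 5 (A(B) = 1 + 4 = 5)
X(M, Y) = ⅗ + Y/((-4 + Y)*(12 + M)) (X(M, Y) = Y/(((-4 + Y)*(M - 4*(-3)))) + 3/5 = Y/(((-4 + Y)*(M + 12))) + 3*(⅕) = Y/(((-4 + Y)*(12 + M))) + ⅗ = Y*(1/((-4 + Y)*(12 + M))) + ⅗ = Y/((-4 + Y)*(12 + M)) + ⅗ = ⅗ + Y/((-4 + Y)*(12 + M)))
X(0, -2*4)² = ((-144 - 12*0 + 41*(-2*4) + 3*0*(-2*4))/(5*(-48 - 4*0 + 12*(-2*4) + 0*(-2*4))))² = ((-144 + 0 + 41*(-8) + 3*0*(-8))/(5*(-48 + 0 + 12*(-8) + 0*(-8))))² = ((-144 + 0 - 328 + 0)/(5*(-48 + 0 - 96 + 0)))² = ((⅕)*(-472)/(-144))² = ((⅕)*(-1/144)*(-472))² = (59/90)² = 3481/8100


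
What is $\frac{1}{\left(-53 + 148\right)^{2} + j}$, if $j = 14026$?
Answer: $\frac{1}{23051} \approx 4.3382 \cdot 10^{-5}$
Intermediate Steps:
$\frac{1}{\left(-53 + 148\right)^{2} + j} = \frac{1}{\left(-53 + 148\right)^{2} + 14026} = \frac{1}{95^{2} + 14026} = \frac{1}{9025 + 14026} = \frac{1}{23051}$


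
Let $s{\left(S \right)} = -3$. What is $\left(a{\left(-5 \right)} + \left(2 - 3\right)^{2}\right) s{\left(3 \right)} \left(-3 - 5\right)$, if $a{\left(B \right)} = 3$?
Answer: $96$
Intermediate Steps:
$\left(a{\left(-5 \right)} + \left(2 - 3\right)^{2}\right) s{\left(3 \right)} \left(-3 - 5\right) = \left(3 + \left(2 - 3\right)^{2}\right) \left(- 3 \left(-3 - 5\right)\right) = \left(3 + \left(-1\right)^{2}\right) \left(\left(-3\right) \left(-8\right)\right) = \left(3 + 1\right) 24 = 4 \cdot 24 = 96$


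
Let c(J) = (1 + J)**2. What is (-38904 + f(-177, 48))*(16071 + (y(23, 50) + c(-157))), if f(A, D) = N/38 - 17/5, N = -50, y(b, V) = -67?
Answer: -29821974304/19 ≈ -1.5696e+9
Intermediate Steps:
f(A, D) = -448/95 (f(A, D) = -50/38 - 17/5 = -50*1/38 - 17*1/5 = -25/19 - 17/5 = -448/95)
(-38904 + f(-177, 48))*(16071 + (y(23, 50) + c(-157))) = (-38904 - 448/95)*(16071 + (-67 + (1 - 157)**2)) = -3696328*(16071 + (-67 + (-156)**2))/95 = -3696328*(16071 + (-67 + 24336))/95 = -3696328*(16071 + 24269)/95 = -3696328/95*40340 = -29821974304/19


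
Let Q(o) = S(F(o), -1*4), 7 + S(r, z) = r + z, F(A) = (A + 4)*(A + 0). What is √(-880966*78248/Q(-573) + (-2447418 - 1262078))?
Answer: 4*I*√6511992231976501/163013 ≈ 1980.1*I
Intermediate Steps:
F(A) = A*(4 + A) (F(A) = (4 + A)*A = A*(4 + A))
S(r, z) = -7 + r + z (S(r, z) = -7 + (r + z) = -7 + r + z)
Q(o) = -11 + o*(4 + o) (Q(o) = -7 + o*(4 + o) - 1*4 = -7 + o*(4 + o) - 4 = -11 + o*(4 + o))
√(-880966*78248/Q(-573) + (-2447418 - 1262078)) = √(-880966*78248/(-11 - 573*(4 - 573)) + (-2447418 - 1262078)) = √(-880966*78248/(-11 - 573*(-569)) - 3709496) = √(-880966*78248/(-11 + 326037) - 3709496) = √(-880966/(326026*(1/78248)) - 3709496) = √(-880966/163013/39124 - 3709496) = √(-880966*39124/163013 - 3709496) = √(-34466913784/163013 - 3709496) = √(-639162985232/163013) = 4*I*√6511992231976501/163013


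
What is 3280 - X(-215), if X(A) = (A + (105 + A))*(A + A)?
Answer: -136470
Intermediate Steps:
X(A) = 2*A*(105 + 2*A) (X(A) = (105 + 2*A)*(2*A) = 2*A*(105 + 2*A))
3280 - X(-215) = 3280 - 2*(-215)*(105 + 2*(-215)) = 3280 - 2*(-215)*(105 - 430) = 3280 - 2*(-215)*(-325) = 3280 - 1*139750 = 3280 - 139750 = -136470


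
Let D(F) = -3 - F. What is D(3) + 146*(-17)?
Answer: -2488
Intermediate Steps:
D(3) + 146*(-17) = (-3 - 1*3) + 146*(-17) = (-3 - 3) - 2482 = -6 - 2482 = -2488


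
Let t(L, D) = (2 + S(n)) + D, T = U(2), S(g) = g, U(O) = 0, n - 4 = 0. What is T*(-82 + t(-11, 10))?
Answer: 0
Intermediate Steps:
n = 4 (n = 4 + 0 = 4)
T = 0
t(L, D) = 6 + D (t(L, D) = (2 + 4) + D = 6 + D)
T*(-82 + t(-11, 10)) = 0*(-82 + (6 + 10)) = 0*(-82 + 16) = 0*(-66) = 0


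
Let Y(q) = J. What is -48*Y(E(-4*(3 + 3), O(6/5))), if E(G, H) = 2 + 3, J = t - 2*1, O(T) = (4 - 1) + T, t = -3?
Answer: 240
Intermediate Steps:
O(T) = 3 + T
J = -5 (J = -3 - 2*1 = -3 - 2 = -5)
E(G, H) = 5
Y(q) = -5
-48*Y(E(-4*(3 + 3), O(6/5))) = -48*(-5) = 240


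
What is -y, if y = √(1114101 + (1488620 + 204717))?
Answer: -√2807438 ≈ -1675.5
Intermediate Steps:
y = √2807438 (y = √(1114101 + 1693337) = √2807438 ≈ 1675.5)
-y = -√2807438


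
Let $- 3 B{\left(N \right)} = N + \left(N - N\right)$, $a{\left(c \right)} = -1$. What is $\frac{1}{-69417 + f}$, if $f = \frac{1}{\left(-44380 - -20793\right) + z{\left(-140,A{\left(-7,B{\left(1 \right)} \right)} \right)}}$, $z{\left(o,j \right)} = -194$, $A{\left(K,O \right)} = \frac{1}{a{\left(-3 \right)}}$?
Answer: $- \frac{23781}{1650805678} \approx -1.4406 \cdot 10^{-5}$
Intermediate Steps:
$B{\left(N \right)} = - \frac{N}{3}$ ($B{\left(N \right)} = - \frac{N + \left(N - N\right)}{3} = - \frac{N + 0}{3} = - \frac{N}{3}$)
$A{\left(K,O \right)} = -1$ ($A{\left(K,O \right)} = \frac{1}{-1} = -1$)
$f = - \frac{1}{23781}$ ($f = \frac{1}{\left(-44380 - -20793\right) - 194} = \frac{1}{\left(-44380 + 20793\right) - 194} = \frac{1}{-23587 - 194} = \frac{1}{-23781} = - \frac{1}{23781} \approx -4.205 \cdot 10^{-5}$)
$\frac{1}{-69417 + f} = \frac{1}{-69417 - \frac{1}{23781}} = \frac{1}{- \frac{1650805678}{23781}} = - \frac{23781}{1650805678}$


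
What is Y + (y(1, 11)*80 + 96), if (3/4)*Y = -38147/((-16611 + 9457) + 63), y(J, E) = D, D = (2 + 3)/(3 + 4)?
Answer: 3410396/21273 ≈ 160.32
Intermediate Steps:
D = 5/7 ≈ 0.71429
y(J, E) = 5/7
Y = 152588/21273 (Y = 4*(-38147/((-16611 + 9457) + 63))/3 = 4*(-38147/(-7154 + 63))/3 = 4*(-38147/(-7091))/3 = 4*(-38147*(-1/7091))/3 = (4/3)*(38147/7091) = 152588/21273 ≈ 7.1729)
Y + (y(1, 11)*80 + 96) = 152588/21273 + ((5/7)*80 + 96) = 152588/21273 + (400/7 + 96) = 152588/21273 + 1072/7 = 3410396/21273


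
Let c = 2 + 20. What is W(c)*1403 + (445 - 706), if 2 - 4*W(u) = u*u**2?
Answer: -7468691/2 ≈ -3.7343e+6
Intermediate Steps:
c = 22
W(u) = 1/2 - u**3/4 (W(u) = 1/2 - u*u**2/4 = 1/2 - u**3/4)
W(c)*1403 + (445 - 706) = (1/2 - 1/4*22**3)*1403 + (445 - 706) = (1/2 - 1/4*10648)*1403 - 261 = (1/2 - 2662)*1403 - 261 = -5323/2*1403 - 261 = -7468169/2 - 261 = -7468691/2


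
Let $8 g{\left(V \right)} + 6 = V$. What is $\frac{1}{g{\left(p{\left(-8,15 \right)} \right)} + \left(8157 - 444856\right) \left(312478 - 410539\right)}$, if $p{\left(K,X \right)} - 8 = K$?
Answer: $\frac{4}{171292562553} \approx 2.3352 \cdot 10^{-11}$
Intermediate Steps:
$p{\left(K,X \right)} = 8 + K$
$g{\left(V \right)} = - \frac{3}{4} + \frac{V}{8}$
$\frac{1}{g{\left(p{\left(-8,15 \right)} \right)} + \left(8157 - 444856\right) \left(312478 - 410539\right)} = \frac{1}{\left(- \frac{3}{4} + \frac{8 - 8}{8}\right) + \left(8157 - 444856\right) \left(312478 - 410539\right)} = \frac{1}{\left(- \frac{3}{4} + \frac{1}{8} \cdot 0\right) - -42823140639} = \frac{1}{\left(- \frac{3}{4} + 0\right) + 42823140639} = \frac{1}{- \frac{3}{4} + 42823140639} = \frac{1}{\frac{171292562553}{4}} = \frac{4}{171292562553}$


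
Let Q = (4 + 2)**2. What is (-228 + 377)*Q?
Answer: 5364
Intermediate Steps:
Q = 36 (Q = 6**2 = 36)
(-228 + 377)*Q = (-228 + 377)*36 = 149*36 = 5364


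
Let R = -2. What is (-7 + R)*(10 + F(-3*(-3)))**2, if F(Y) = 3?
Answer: -1521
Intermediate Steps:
(-7 + R)*(10 + F(-3*(-3)))**2 = (-7 - 2)*(10 + 3)**2 = -9*13**2 = -9*169 = -1521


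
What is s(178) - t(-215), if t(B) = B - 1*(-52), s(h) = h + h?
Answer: 519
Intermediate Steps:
s(h) = 2*h
t(B) = 52 + B (t(B) = B + 52 = 52 + B)
s(178) - t(-215) = 2*178 - (52 - 215) = 356 - 1*(-163) = 356 + 163 = 519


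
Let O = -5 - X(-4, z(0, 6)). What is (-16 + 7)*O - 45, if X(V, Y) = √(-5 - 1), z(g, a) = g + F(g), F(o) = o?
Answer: 9*I*√6 ≈ 22.045*I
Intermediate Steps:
z(g, a) = 2*g (z(g, a) = g + g = 2*g)
X(V, Y) = I*√6 (X(V, Y) = √(-6) = I*√6)
O = -5 - I*√6 ≈ -5.0 - 2.4495*I
(-16 + 7)*O - 45 = (-16 + 7)*(-5 - I*√6) - 45 = -9*(-5 - I*√6) - 45 = (45 + 9*I*√6) - 45 = 9*I*√6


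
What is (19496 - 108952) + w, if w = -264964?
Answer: -354420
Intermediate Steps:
(19496 - 108952) + w = (19496 - 108952) - 264964 = -89456 - 264964 = -354420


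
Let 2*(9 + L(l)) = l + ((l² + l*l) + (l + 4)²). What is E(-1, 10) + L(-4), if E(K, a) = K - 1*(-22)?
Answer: 26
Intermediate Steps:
L(l) = -9 + l² + l/2 + (4 + l)²/2 (L(l) = -9 + (l + ((l² + l*l) + (l + 4)²))/2 = -9 + (l + ((l² + l²) + (4 + l)²))/2 = -9 + (l + (2*l² + (4 + l)²))/2 = -9 + (l + ((4 + l)² + 2*l²))/2 = -9 + (l + (4 + l)² + 2*l²)/2 = -9 + (l² + l/2 + (4 + l)²/2) = -9 + l² + l/2 + (4 + l)²/2)
E(K, a) = 22 + K (E(K, a) = K + 22 = 22 + K)
E(-1, 10) + L(-4) = (22 - 1) + (-1 + (3/2)*(-4)² + (9/2)*(-4)) = 21 + (-1 + (3/2)*16 - 18) = 21 + (-1 + 24 - 18) = 21 + 5 = 26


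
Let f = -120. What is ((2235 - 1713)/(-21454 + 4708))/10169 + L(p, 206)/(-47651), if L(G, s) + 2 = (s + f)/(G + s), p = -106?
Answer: 1410473853/67620769301450 ≈ 2.0859e-5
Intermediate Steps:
L(G, s) = -2 + (-120 + s)/(G + s) (L(G, s) = -2 + (s - 120)/(G + s) = -2 + (-120 + s)/(G + s))
((2235 - 1713)/(-21454 + 4708))/10169 + L(p, 206)/(-47651) = ((2235 - 1713)/(-21454 + 4708))/10169 + ((-120 - 1*206 - 2*(-106))/(-106 + 206))/(-47651) = (522/(-16746))*(1/10169) + ((-120 - 206 + 212)/100)*(-1/47651) = (522*(-1/16746))*(1/10169) + ((1/100)*(-114))*(-1/47651) = -87/2791*1/10169 - 57/50*(-1/47651) = -87/28381679 + 57/2382550 = 1410473853/67620769301450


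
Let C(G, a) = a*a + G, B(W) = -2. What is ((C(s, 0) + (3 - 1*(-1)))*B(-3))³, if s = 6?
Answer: -8000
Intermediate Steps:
C(G, a) = G + a² (C(G, a) = a² + G = G + a²)
((C(s, 0) + (3 - 1*(-1)))*B(-3))³ = (((6 + 0²) + (3 - 1*(-1)))*(-2))³ = (((6 + 0) + (3 + 1))*(-2))³ = ((6 + 4)*(-2))³ = (10*(-2))³ = (-20)³ = -8000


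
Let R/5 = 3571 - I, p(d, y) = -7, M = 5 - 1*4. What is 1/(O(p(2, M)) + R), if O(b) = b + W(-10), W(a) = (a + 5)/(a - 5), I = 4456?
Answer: -3/13295 ≈ -0.00022565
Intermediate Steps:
M = 1 (M = 5 - 4 = 1)
W(a) = (5 + a)/(-5 + a)
O(b) = 1/3 + b (O(b) = b + (5 - 10)/(-5 - 10) = b - 5/(-15) = b - 1/15*(-5) = b + 1/3 = 1/3 + b)
R = -4425 (R = 5*(3571 - 1*4456) = 5*(3571 - 4456) = 5*(-885) = -4425)
1/(O(p(2, M)) + R) = 1/((1/3 - 7) - 4425) = 1/(-20/3 - 4425) = 1/(-13295/3) = -3/13295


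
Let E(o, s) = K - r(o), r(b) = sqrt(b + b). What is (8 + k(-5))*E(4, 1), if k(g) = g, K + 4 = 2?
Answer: -6 - 6*sqrt(2) ≈ -14.485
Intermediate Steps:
r(b) = sqrt(2)*sqrt(b) (r(b) = sqrt(2*b) = sqrt(2)*sqrt(b))
K = -2 (K = -4 + 2 = -2)
E(o, s) = -2 - sqrt(2)*sqrt(o)
(8 + k(-5))*E(4, 1) = (8 - 5)*(-2 - sqrt(2)*sqrt(4)) = 3*(-2 - 1*sqrt(2)*2) = 3*(-2 - 2*sqrt(2)) = -6 - 6*sqrt(2)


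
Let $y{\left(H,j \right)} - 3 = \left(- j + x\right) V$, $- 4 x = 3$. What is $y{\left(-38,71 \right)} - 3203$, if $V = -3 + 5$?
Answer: $- \frac{6687}{2} \approx -3343.5$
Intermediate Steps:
$x = - \frac{3}{4}$ ($x = \left(- \frac{1}{4}\right) 3 = - \frac{3}{4} \approx -0.75$)
$V = 2$
$y{\left(H,j \right)} = \frac{3}{2} - 2 j$ ($y{\left(H,j \right)} = 3 + \left(- j - \frac{3}{4}\right) 2 = 3 + \left(- \frac{3}{4} - j\right) 2 = 3 - \left(\frac{3}{2} + 2 j\right) = \frac{3}{2} - 2 j$)
$y{\left(-38,71 \right)} - 3203 = \left(\frac{3}{2} - 142\right) - 3203 = - \frac{281}{2} - 3203 = - \frac{6687}{2}$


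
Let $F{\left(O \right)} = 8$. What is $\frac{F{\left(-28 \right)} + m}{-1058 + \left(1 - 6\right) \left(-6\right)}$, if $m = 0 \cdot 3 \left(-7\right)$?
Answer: $- \frac{2}{257} \approx -0.0077821$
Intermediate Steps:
$m = 0$ ($m = 0 \left(-7\right) = 0$)
$\frac{F{\left(-28 \right)} + m}{-1058 + \left(1 - 6\right) \left(-6\right)} = \frac{8 + 0}{-1058 + \left(1 - 6\right) \left(-6\right)} = \frac{8}{-1058 - -30} = \frac{8}{-1058 + 30} = \frac{8}{-1028} = 8 \left(- \frac{1}{1028}\right) = - \frac{2}{257}$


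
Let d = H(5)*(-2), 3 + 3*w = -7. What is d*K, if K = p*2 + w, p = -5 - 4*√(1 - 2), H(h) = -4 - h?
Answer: -240 - 144*I ≈ -240.0 - 144.0*I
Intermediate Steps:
w = -10/3 (w = -1 + (⅓)*(-7) = -1 - 7/3 = -10/3 ≈ -3.3333)
d = 18 (d = (-4 - 1*5)*(-2) = (-4 - 5)*(-2) = -9*(-2) = 18)
p = -5 - 4*I ≈ -5.0 - 4.0*I
K = -40/3 - 8*I (K = (-5 - 4*I)*2 - 10/3 = (-10 - 8*I) - 10/3 = -40/3 - 8*I ≈ -13.333 - 8.0*I)
d*K = 18*(-40/3 - 8*I) = -240 - 144*I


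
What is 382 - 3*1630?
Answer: -4508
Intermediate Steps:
382 - 3*1630 = 382 - 1*4890 = 382 - 4890 = -4508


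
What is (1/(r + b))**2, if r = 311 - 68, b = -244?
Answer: 1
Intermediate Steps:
r = 243
(1/(r + b))**2 = (1/(243 - 244))**2 = (1/(-1))**2 = (-1)**2 = 1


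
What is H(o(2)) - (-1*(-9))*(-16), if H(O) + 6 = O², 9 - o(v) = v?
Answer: 187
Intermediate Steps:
o(v) = 9 - v
H(O) = -6 + O²
H(o(2)) - (-1*(-9))*(-16) = (-6 + (9 - 1*2)²) - (-1*(-9))*(-16) = (-6 + (9 - 2)²) - 9*(-16) = (-6 + 7²) - 1*(-144) = (-6 + 49) + 144 = 43 + 144 = 187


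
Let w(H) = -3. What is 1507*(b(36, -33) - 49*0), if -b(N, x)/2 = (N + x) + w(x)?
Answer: 0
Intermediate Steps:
b(N, x) = 6 - 2*N - 2*x (b(N, x) = -2*((N + x) - 3) = -2*(-3 + N + x) = 6 - 2*N - 2*x)
1507*(b(36, -33) - 49*0) = 1507*((6 - 2*36 - 2*(-33)) - 49*0) = 1507*((6 - 72 + 66) + 0) = 1507*(0 + 0) = 1507*0 = 0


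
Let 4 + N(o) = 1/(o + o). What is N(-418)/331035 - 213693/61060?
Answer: -246411371212/70408606565 ≈ -3.4997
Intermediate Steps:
N(o) = -4 + 1/(2*o) (N(o) = -4 + 1/(o + o) = -4 + 1/(2*o))
N(-418)/331035 - 213693/61060 = (-4 + (½)/(-418))/331035 - 213693/61060 = (-4 + (½)*(-1/418))*(1/331035) - 213693*1/61060 = (-4 - 1/836)*(1/331035) - 213693/61060 = -3345/836*1/331035 - 213693/61060 = -223/18449684 - 213693/61060 = -246411371212/70408606565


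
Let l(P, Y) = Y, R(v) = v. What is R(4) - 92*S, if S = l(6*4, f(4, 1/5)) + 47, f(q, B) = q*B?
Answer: -21968/5 ≈ -4393.6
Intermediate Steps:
f(q, B) = B*q
S = 239/5 (S = 4/5 + 47 = (⅕)*4 + 47 = ⅘ + 47 = 239/5 ≈ 47.800)
R(4) - 92*S = 4 - 92*239/5 = 4 - 21988/5 = -21968/5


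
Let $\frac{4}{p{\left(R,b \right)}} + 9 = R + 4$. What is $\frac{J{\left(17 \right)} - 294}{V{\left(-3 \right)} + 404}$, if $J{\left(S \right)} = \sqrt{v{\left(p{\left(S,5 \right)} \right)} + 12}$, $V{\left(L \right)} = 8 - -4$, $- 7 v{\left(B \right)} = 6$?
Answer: $- \frac{147}{208} + \frac{\sqrt{546}}{2912} \approx -0.69871$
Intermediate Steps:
$p{\left(R,b \right)} = \frac{4}{-5 + R}$ ($p{\left(R,b \right)} = \frac{4}{-9 + \left(R + 4\right)} = \frac{4}{-9 + \left(4 + R\right)} = \frac{4}{-5 + R}$)
$v{\left(B \right)} = - \frac{6}{7}$ ($v{\left(B \right)} = \left(- \frac{1}{7}\right) 6 = - \frac{6}{7}$)
$V{\left(L \right)} = 12$ ($V{\left(L \right)} = 8 + 4 = 12$)
$J{\left(S \right)} = \frac{\sqrt{546}}{7}$ ($J{\left(S \right)} = \sqrt{- \frac{6}{7} + 12} = \sqrt{\frac{78}{7}} = \frac{\sqrt{546}}{7}$)
$\frac{J{\left(17 \right)} - 294}{V{\left(-3 \right)} + 404} = \frac{\frac{\sqrt{546}}{7} - 294}{12 + 404} = \frac{-294 + \frac{\sqrt{546}}{7}}{416} = \left(-294 + \frac{\sqrt{546}}{7}\right) \frac{1}{416} = - \frac{147}{208} + \frac{\sqrt{546}}{2912}$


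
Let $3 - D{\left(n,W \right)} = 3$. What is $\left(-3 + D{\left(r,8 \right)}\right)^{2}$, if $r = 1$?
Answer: $9$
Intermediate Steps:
$D{\left(n,W \right)} = 0$ ($D{\left(n,W \right)} = 3 - 3 = 0$)
$\left(-3 + D{\left(r,8 \right)}\right)^{2} = \left(-3 + 0\right)^{2} = \left(-3\right)^{2} = 9$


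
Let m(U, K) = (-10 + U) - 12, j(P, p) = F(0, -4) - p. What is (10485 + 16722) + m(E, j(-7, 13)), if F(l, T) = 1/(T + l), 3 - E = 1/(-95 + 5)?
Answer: 2446921/90 ≈ 27188.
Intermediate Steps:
E = 271/90 (E = 3 - 1/(-95 + 5) = 3 - 1/(-90) = 3 - 1*(-1/90) = 3 + 1/90 = 271/90 ≈ 3.0111)
j(P, p) = -1/4 - p (j(P, p) = 1/(-4 + 0) - p = 1/(-4) - p = -1/4 - p)
m(U, K) = -22 + U
(10485 + 16722) + m(E, j(-7, 13)) = (10485 + 16722) + (-22 + 271/90) = 27207 - 1709/90 = 2446921/90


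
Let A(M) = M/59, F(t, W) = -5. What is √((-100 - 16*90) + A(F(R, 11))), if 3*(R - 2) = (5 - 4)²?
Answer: I*√5361035/59 ≈ 39.244*I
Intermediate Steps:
R = 7/3 (R = 2 + (5 - 4)²/3 = 2 + (⅓)*1² = 2 + (⅓)*1 = 2 + ⅓ = 7/3 ≈ 2.3333)
A(M) = M/59 (A(M) = M*(1/59) = M/59)
√((-100 - 16*90) + A(F(R, 11))) = √((-100 - 16*90) + (1/59)*(-5)) = √((-100 - 1440) - 5/59) = √(-1540 - 5/59) = √(-90865/59) = I*√5361035/59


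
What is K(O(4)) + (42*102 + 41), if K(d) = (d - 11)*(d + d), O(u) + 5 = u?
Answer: 4349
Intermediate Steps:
O(u) = -5 + u
K(d) = 2*d*(-11 + d) (K(d) = (-11 + d)*(2*d) = 2*d*(-11 + d))
K(O(4)) + (42*102 + 41) = 2*(-5 + 4)*(-11 + (-5 + 4)) + (42*102 + 41) = 2*(-1)*(-11 - 1) + (4284 + 41) = 2*(-1)*(-12) + 4325 = 24 + 4325 = 4349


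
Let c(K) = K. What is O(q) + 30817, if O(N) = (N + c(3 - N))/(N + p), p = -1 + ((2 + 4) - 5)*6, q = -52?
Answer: 1448396/47 ≈ 30817.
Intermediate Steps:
p = 5 (p = -1 + (6 - 5)*6 = -1 + 1*6 = -1 + 6 = 5)
O(N) = 3/(5 + N) (O(N) = (N + (3 - N))/(N + 5) = 3/(5 + N))
O(q) + 30817 = 3/(5 - 52) + 30817 = 3/(-47) + 30817 = 3*(-1/47) + 30817 = -3/47 + 30817 = 1448396/47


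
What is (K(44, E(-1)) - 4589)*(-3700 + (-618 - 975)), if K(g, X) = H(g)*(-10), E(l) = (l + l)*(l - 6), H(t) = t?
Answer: 26618497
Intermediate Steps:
E(l) = 2*l*(-6 + l) (E(l) = (2*l)*(-6 + l) = 2*l*(-6 + l))
K(g, X) = -10*g (K(g, X) = g*(-10) = -10*g)
(K(44, E(-1)) - 4589)*(-3700 + (-618 - 975)) = (-10*44 - 4589)*(-3700 + (-618 - 975)) = (-440 - 4589)*(-3700 - 1593) = -5029*(-5293) = 26618497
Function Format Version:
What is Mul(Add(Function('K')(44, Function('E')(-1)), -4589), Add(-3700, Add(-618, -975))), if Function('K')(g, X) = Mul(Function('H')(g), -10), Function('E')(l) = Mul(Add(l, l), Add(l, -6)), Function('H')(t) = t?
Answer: 26618497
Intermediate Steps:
Function('E')(l) = Mul(2, l, Add(-6, l)) (Function('E')(l) = Mul(Mul(2, l), Add(-6, l)) = Mul(2, l, Add(-6, l)))
Function('K')(g, X) = Mul(-10, g) (Function('K')(g, X) = Mul(g, -10) = Mul(-10, g))
Mul(Add(Function('K')(44, Function('E')(-1)), -4589), Add(-3700, Add(-618, -975))) = Mul(Add(Mul(-10, 44), -4589), Add(-3700, Add(-618, -975))) = Mul(Add(-440, -4589), Add(-3700, -1593)) = Mul(-5029, -5293) = 26618497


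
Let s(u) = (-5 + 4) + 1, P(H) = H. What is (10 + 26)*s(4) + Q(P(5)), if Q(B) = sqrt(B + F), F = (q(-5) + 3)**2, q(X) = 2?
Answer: sqrt(30) ≈ 5.4772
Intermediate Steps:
s(u) = 0 (s(u) = -1 + 1 = 0)
F = 25 (F = (2 + 3)**2 = 5**2 = 25)
Q(B) = sqrt(25 + B) (Q(B) = sqrt(B + 25) = sqrt(25 + B))
(10 + 26)*s(4) + Q(P(5)) = (10 + 26)*0 + sqrt(25 + 5) = 36*0 + sqrt(30) = 0 + sqrt(30) = sqrt(30)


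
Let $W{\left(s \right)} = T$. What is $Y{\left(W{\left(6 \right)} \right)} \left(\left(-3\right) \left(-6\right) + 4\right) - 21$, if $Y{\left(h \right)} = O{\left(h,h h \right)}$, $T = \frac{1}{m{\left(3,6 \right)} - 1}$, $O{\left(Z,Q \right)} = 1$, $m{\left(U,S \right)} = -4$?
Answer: $1$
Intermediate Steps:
$T = - \frac{1}{5}$ ($T = \frac{1}{-4 - 1} = \frac{1}{-5} = - \frac{1}{5} \approx -0.2$)
$W{\left(s \right)} = - \frac{1}{5}$
$Y{\left(h \right)} = 1$
$Y{\left(W{\left(6 \right)} \right)} \left(\left(-3\right) \left(-6\right) + 4\right) - 21 = 1 \left(\left(-3\right) \left(-6\right) + 4\right) - 21 = 1 \left(18 + 4\right) - 21 = 1 \cdot 22 - 21 = 22 - 21 = 1$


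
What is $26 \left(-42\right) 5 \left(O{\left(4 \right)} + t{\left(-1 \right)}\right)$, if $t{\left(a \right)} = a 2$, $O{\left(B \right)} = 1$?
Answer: $5460$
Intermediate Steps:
$t{\left(a \right)} = 2 a$
$26 \left(-42\right) 5 \left(O{\left(4 \right)} + t{\left(-1 \right)}\right) = 26 \left(-42\right) 5 \left(1 + 2 \left(-1\right)\right) = - 1092 \cdot 5 \left(1 - 2\right) = - 1092 \cdot 5 \left(-1\right) = \left(-1092\right) \left(-5\right) = 5460$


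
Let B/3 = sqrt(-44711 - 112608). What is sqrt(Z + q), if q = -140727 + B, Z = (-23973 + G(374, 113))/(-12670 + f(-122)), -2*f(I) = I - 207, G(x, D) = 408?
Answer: sqrt(-9781179234393 + 208516707*I*sqrt(157319))/8337 ≈ 1.586 + 375.14*I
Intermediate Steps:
B = 3*I*sqrt(157319) (B = 3*sqrt(-44711 - 112608) = 3*sqrt(-157319) = 3*(I*sqrt(157319)) = 3*I*sqrt(157319) ≈ 1189.9*I)
f(I) = 207/2 - I/2 (f(I) = -(I - 207)/2 = -(-207 + I)/2 = 207/2 - I/2)
Z = 15710/8337 (Z = (-23973 + 408)/(-12670 + (207/2 - 1/2*(-122))) = -23565/(-12670 + (207/2 + 61)) = -23565/(-12670 + 329/2) = -23565/(-25011/2) = -23565*(-2/25011) = 15710/8337 ≈ 1.8844)
q = -140727 + 3*I*sqrt(157319) ≈ -1.4073e+5 + 1189.9*I
sqrt(Z + q) = sqrt(15710/8337 + (-140727 + 3*I*sqrt(157319))) = sqrt(-1173225289/8337 + 3*I*sqrt(157319))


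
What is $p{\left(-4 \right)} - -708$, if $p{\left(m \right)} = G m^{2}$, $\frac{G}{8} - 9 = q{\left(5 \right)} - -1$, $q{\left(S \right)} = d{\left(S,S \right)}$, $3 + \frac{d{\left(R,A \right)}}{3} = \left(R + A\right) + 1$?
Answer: $5060$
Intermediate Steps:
$d{\left(R,A \right)} = -6 + 3 A + 3 R$ ($d{\left(R,A \right)} = -9 + 3 \left(\left(R + A\right) + 1\right) = -9 + 3 \left(\left(A + R\right) + 1\right) = -9 + 3 \left(1 + A + R\right) = -9 + \left(3 + 3 A + 3 R\right) = -6 + 3 A + 3 R$)
$q{\left(S \right)} = -6 + 6 S$ ($q{\left(S \right)} = -6 + 3 S + 3 S = -6 + 6 S$)
$G = 272$ ($G = 72 + 8 \left(\left(-6 + 6 \cdot 5\right) - -1\right) = 72 + 8 \left(\left(-6 + 30\right) + 1\right) = 72 + 8 \left(24 + 1\right) = 72 + 8 \cdot 25 = 72 + 200 = 272$)
$p{\left(m \right)} = 272 m^{2}$
$p{\left(-4 \right)} - -708 = 272 \left(-4\right)^{2} - -708 = 272 \cdot 16 + 708 = 4352 + 708 = 5060$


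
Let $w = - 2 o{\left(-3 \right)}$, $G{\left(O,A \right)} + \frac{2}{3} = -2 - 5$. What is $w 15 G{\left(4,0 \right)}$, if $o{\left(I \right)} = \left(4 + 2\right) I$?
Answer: $-4140$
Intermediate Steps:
$o{\left(I \right)} = 6 I$
$G{\left(O,A \right)} = - \frac{23}{3}$ ($G{\left(O,A \right)} = - \frac{2}{3} - 7 = - \frac{23}{3}$)
$w = 36$ ($w = - 2 \cdot 6 \left(-3\right) = \left(-2\right) \left(-18\right) = 36$)
$w 15 G{\left(4,0 \right)} = 36 \cdot 15 \left(- \frac{23}{3}\right) = 540 \left(- \frac{23}{3}\right) = -4140$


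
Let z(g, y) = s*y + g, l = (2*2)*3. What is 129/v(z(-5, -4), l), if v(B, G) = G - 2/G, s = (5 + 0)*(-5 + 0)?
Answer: 774/71 ≈ 10.901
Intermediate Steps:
l = 12 (l = 4*3 = 12)
s = -25 (s = 5*(-5) = -25)
z(g, y) = g - 25*y (z(g, y) = -25*y + g = g - 25*y)
129/v(z(-5, -4), l) = 129/(12 - 2/12) = 129/(12 - 2*1/12) = 129/(12 - ⅙) = 129/(71/6) = 129*(6/71) = 774/71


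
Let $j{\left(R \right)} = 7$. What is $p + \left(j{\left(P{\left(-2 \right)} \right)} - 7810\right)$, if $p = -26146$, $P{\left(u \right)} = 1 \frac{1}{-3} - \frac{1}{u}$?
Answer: $-33949$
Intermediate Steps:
$P{\left(u \right)} = - \frac{1}{3} - \frac{1}{u}$ ($P{\left(u \right)} = 1 \left(- \frac{1}{3}\right) - \frac{1}{u} = - \frac{1}{3} - \frac{1}{u}$)
$p + \left(j{\left(P{\left(-2 \right)} \right)} - 7810\right) = -26146 + \left(7 - 7810\right) = -26146 - 7803 = -33949$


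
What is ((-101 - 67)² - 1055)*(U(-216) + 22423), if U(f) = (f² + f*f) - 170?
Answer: 3139785485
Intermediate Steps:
U(f) = -170 + 2*f² (U(f) = (f² + f²) - 170 = 2*f² - 170 = -170 + 2*f²)
((-101 - 67)² - 1055)*(U(-216) + 22423) = ((-101 - 67)² - 1055)*((-170 + 2*(-216)²) + 22423) = ((-168)² - 1055)*((-170 + 2*46656) + 22423) = (28224 - 1055)*((-170 + 93312) + 22423) = 27169*(93142 + 22423) = 27169*115565 = 3139785485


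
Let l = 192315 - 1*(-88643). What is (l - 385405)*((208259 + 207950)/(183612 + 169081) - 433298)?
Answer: 15961669429341335/352693 ≈ 4.5257e+10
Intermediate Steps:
l = 280958 (l = 192315 + 88643 = 280958)
(l - 385405)*((208259 + 207950)/(183612 + 169081) - 433298) = (280958 - 385405)*((208259 + 207950)/(183612 + 169081) - 433298) = -104447*(416209/352693 - 433298) = -104447*(-152820755305/352693) = 15961669429341335/352693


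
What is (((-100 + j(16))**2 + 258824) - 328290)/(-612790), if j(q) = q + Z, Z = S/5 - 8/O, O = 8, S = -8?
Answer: 1549161/15319750 ≈ 0.10112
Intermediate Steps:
Z = -13/5 (Z = -8/5 - 8/8 = -8*1/5 - 8*1/8 = -8/5 - 1 = -13/5 ≈ -2.6000)
j(q) = -13/5 + q (j(q) = q - 13/5 = -13/5 + q)
(((-100 + j(16))**2 + 258824) - 328290)/(-612790) = (((-100 + (-13/5 + 16))**2 + 258824) - 328290)/(-612790) = (((-100 + 67/5)**2 + 258824) - 328290)*(-1/612790) = (((-433/5)**2 + 258824) - 328290)*(-1/612790) = ((187489/25 + 258824) - 328290)*(-1/612790) = (6658089/25 - 328290)*(-1/612790) = -1549161/25*(-1/612790) = 1549161/15319750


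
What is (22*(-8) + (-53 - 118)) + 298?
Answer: -49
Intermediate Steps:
(22*(-8) + (-53 - 118)) + 298 = (-176 - 171) + 298 = -347 + 298 = -49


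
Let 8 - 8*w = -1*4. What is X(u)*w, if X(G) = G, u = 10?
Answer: 15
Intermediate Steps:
w = 3/2 (w = 1 - (-1)*4/8 = 1 - ⅛*(-4) = 1 + ½ = 3/2 ≈ 1.5000)
X(u)*w = 10*(3/2) = 15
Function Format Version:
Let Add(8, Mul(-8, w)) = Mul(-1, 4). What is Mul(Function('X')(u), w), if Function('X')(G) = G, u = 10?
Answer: 15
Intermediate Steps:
w = Rational(3, 2) (w = Add(1, Mul(Rational(-1, 8), Mul(-1, 4))) = Add(1, Mul(Rational(-1, 8), -4)) = Add(1, Rational(1, 2)) = Rational(3, 2) ≈ 1.5000)
Mul(Function('X')(u), w) = Mul(10, Rational(3, 2)) = 15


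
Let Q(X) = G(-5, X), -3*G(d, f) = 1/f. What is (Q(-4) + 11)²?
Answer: 17689/144 ≈ 122.84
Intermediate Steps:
G(d, f) = -1/(3*f)
Q(X) = -1/(3*X)
(Q(-4) + 11)² = (-⅓/(-4) + 11)² = (-⅓*(-¼) + 11)² = (1/12 + 11)² = (133/12)² = 17689/144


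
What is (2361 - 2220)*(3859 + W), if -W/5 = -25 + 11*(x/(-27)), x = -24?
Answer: 1664552/3 ≈ 5.5485e+5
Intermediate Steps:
W = 685/9 (W = -5*(-25 + 11*(-24/(-27))) = -5*(-25 + 11*(-24*(-1/27))) = -5*(-25 + 11*(8/9)) = -5*(-25 + 88/9) = -5*(-137/9) = 685/9 ≈ 76.111)
(2361 - 2220)*(3859 + W) = (2361 - 2220)*(3859 + 685/9) = 141*(35416/9) = 1664552/3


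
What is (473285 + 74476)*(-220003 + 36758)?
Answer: -100374464445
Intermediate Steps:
(473285 + 74476)*(-220003 + 36758) = 547761*(-183245) = -100374464445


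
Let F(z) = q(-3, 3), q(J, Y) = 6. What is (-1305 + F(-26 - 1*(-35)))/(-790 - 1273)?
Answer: 1299/2063 ≈ 0.62967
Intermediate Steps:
F(z) = 6
(-1305 + F(-26 - 1*(-35)))/(-790 - 1273) = (-1305 + 6)/(-790 - 1273) = -1299/(-2063) = -1299*(-1/2063) = 1299/2063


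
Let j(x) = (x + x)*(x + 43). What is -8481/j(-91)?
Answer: -2827/2912 ≈ -0.97081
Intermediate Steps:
j(x) = 2*x*(43 + x) (j(x) = (2*x)*(43 + x) = 2*x*(43 + x))
-8481/j(-91) = -8481*(-1/(182*(43 - 91))) = -8481/(2*(-91)*(-48)) = -8481/8736 = -8481*1/8736 = -2827/2912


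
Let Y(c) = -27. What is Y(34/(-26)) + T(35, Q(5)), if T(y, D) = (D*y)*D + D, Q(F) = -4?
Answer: 529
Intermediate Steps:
T(y, D) = D + y*D² (T(y, D) = y*D² + D = D + y*D²)
Y(34/(-26)) + T(35, Q(5)) = -27 - 4*(1 - 4*35) = -27 - 4*(1 - 140) = -27 - 4*(-139) = -27 + 556 = 529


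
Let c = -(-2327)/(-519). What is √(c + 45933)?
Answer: 10*√123713511/519 ≈ 214.31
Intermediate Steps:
c = -2327/519 (c = -(-2327)*(-1)/519 = -1*2327/519 = -2327/519 ≈ -4.4836)
√(c + 45933) = √(-2327/519 + 45933) = √(23836900/519) = 10*√123713511/519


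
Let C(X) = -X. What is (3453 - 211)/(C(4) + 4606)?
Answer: 1621/2301 ≈ 0.70448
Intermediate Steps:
(3453 - 211)/(C(4) + 4606) = (3453 - 211)/(-1*4 + 4606) = 3242/(-4 + 4606) = 3242/4602 = 3242*(1/4602) = 1621/2301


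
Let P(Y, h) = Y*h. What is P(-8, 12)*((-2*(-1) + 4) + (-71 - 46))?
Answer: 10656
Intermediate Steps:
P(-8, 12)*((-2*(-1) + 4) + (-71 - 46)) = (-8*12)*((-2*(-1) + 4) + (-71 - 46)) = -96*((2 + 4) - 117) = -96*(6 - 117) = -96*(-111) = 10656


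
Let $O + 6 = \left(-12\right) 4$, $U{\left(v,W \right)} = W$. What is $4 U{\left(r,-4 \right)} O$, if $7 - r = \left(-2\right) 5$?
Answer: $864$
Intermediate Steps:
$r = 17$ ($r = 7 - \left(-2\right) 5 = 7 - -10 = 7 + 10 = 17$)
$O = -54$ ($O = -6 - 48 = -54$)
$4 U{\left(r,-4 \right)} O = 4 \left(-4\right) \left(-54\right) = \left(-16\right) \left(-54\right) = 864$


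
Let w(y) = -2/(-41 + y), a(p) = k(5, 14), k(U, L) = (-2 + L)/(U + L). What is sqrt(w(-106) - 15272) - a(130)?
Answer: -12/19 + I*sqrt(6734946)/21 ≈ -0.63158 + 123.58*I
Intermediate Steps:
k(U, L) = (-2 + L)/(L + U)
a(p) = 12/19 (a(p) = (-2 + 14)/(14 + 5) = 12/19)
w(y) = -2/(-41 + y)
sqrt(w(-106) - 15272) - a(130) = sqrt(-2/(-41 - 106) - 15272) - 1*12/19 = sqrt(-2/(-147) - 15272) - 12/19 = sqrt(-2*(-1/147) - 15272) - 12/19 = sqrt(2/147 - 15272) - 12/19 = sqrt(-2244982/147) - 12/19 = I*sqrt(6734946)/21 - 12/19 = -12/19 + I*sqrt(6734946)/21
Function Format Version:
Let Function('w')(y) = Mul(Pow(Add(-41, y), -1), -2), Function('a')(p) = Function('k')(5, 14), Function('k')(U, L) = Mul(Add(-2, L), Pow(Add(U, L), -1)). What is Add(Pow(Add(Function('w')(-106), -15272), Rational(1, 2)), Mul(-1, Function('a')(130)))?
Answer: Add(Rational(-12, 19), Mul(Rational(1, 21), I, Pow(6734946, Rational(1, 2)))) ≈ Add(-0.63158, Mul(123.58, I))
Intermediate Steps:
Function('k')(U, L) = Mul(Pow(Add(L, U), -1), Add(-2, L)) (Function('k')(U, L) = Mul(Add(-2, L), Pow(Add(L, U), -1)) = Mul(Pow(Add(L, U), -1), Add(-2, L)))
Function('a')(p) = Rational(12, 19) (Function('a')(p) = Mul(Pow(Add(14, 5), -1), Add(-2, 14)) = Mul(Pow(19, -1), 12) = Mul(Rational(1, 19), 12) = Rational(12, 19))
Function('w')(y) = Mul(-2, Pow(Add(-41, y), -1))
Add(Pow(Add(Function('w')(-106), -15272), Rational(1, 2)), Mul(-1, Function('a')(130))) = Add(Pow(Add(Mul(-2, Pow(Add(-41, -106), -1)), -15272), Rational(1, 2)), Mul(-1, Rational(12, 19))) = Add(Pow(Add(Mul(-2, Pow(-147, -1)), -15272), Rational(1, 2)), Rational(-12, 19)) = Add(Pow(Add(Mul(-2, Rational(-1, 147)), -15272), Rational(1, 2)), Rational(-12, 19)) = Add(Pow(Add(Rational(2, 147), -15272), Rational(1, 2)), Rational(-12, 19)) = Add(Pow(Rational(-2244982, 147), Rational(1, 2)), Rational(-12, 19)) = Add(Mul(Rational(1, 21), I, Pow(6734946, Rational(1, 2))), Rational(-12, 19)) = Add(Rational(-12, 19), Mul(Rational(1, 21), I, Pow(6734946, Rational(1, 2))))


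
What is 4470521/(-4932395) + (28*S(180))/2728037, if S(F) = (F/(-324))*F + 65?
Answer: -938506188029/1035058158355 ≈ -0.90672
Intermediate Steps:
S(F) = 65 - F²/324 (S(F) = (F*(-1/324))*F + 65 = (-F/324)*F + 65 = -F²/324 + 65 = 65 - F²/324)
4470521/(-4932395) + (28*S(180))/2728037 = 4470521/(-4932395) + (28*(65 - 1/324*180²))/2728037 = 4470521*(-1/4932395) + (28*(65 - 1/324*32400))*(1/2728037) = -4470521/4932395 + (28*(65 - 100))*(1/2728037) = -4470521/4932395 + (28*(-35))*(1/2728037) = -4470521/4932395 - 980*1/2728037 = -4470521/4932395 - 980/2728037 = -938506188029/1035058158355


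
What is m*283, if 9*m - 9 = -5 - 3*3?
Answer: -1415/9 ≈ -157.22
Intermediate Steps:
m = -5/9 (m = 1 + (-5 - 3*3)/9 = 1 + (-5 - 9)/9 = 1 + (1/9)*(-14) = 1 - 14/9 = -5/9 ≈ -0.55556)
m*283 = -5/9*283 = -1415/9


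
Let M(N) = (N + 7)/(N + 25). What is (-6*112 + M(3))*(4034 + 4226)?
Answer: -5547770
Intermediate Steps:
M(N) = (7 + N)/(25 + N)
(-6*112 + M(3))*(4034 + 4226) = (-6*112 + (7 + 3)/(25 + 3))*(4034 + 4226) = (-672 + 10/28)*8260 = (-672 + (1/28)*10)*8260 = (-672 + 5/14)*8260 = -9403/14*8260 = -5547770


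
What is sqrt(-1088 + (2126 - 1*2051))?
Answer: I*sqrt(1013) ≈ 31.828*I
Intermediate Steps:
sqrt(-1088 + (2126 - 1*2051)) = sqrt(-1088 + (2126 - 2051)) = sqrt(-1088 + 75) = sqrt(-1013) = I*sqrt(1013)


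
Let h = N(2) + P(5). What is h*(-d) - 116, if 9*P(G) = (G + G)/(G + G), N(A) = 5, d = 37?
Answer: -2746/9 ≈ -305.11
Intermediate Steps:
P(G) = ⅑ (P(G) = ((G + G)/(G + G))/9 = ((2*G)/((2*G)))/9 = ((2*G)*(1/(2*G)))/9 = (⅑)*1 = ⅑)
h = 46/9 (h = 5 + ⅑ = 46/9 ≈ 5.1111)
h*(-d) - 116 = 46*(-1*37)/9 - 116 = (46/9)*(-37) - 116 = -1702/9 - 116 = -2746/9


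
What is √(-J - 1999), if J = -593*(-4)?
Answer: I*√4371 ≈ 66.114*I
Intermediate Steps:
J = 2372
√(-J - 1999) = √(-1*2372 - 1999) = √(-2372 - 1999) = √(-4371) = I*√4371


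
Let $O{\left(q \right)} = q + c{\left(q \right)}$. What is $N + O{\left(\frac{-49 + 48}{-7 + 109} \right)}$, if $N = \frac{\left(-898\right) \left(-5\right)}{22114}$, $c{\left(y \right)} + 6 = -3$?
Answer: $- \frac{9932393}{1127814} \approx -8.8068$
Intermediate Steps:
$c{\left(y \right)} = -9$ ($c{\left(y \right)} = -6 - 3 = -9$)
$O{\left(q \right)} = -9 + q$ ($O{\left(q \right)} = q - 9 = -9 + q$)
$N = \frac{2245}{11057}$ ($N = 4490 \cdot \frac{1}{22114} = \frac{2245}{11057} \approx 0.20304$)
$N + O{\left(\frac{-49 + 48}{-7 + 109} \right)} = \frac{2245}{11057} - \left(9 - \frac{-49 + 48}{-7 + 109}\right) = \frac{2245}{11057} - \frac{919}{102} = - \frac{9932393}{1127814}$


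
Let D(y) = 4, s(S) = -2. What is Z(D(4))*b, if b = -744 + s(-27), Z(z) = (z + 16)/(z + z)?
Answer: -1865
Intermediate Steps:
Z(z) = (16 + z)/(2*z) (Z(z) = (16 + z)/((2*z)) = (16 + z)*(1/(2*z)) = (16 + z)/(2*z))
b = -746 (b = -744 - 2 = -746)
Z(D(4))*b = ((½)*(16 + 4)/4)*(-746) = ((½)*(¼)*20)*(-746) = (5/2)*(-746) = -1865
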